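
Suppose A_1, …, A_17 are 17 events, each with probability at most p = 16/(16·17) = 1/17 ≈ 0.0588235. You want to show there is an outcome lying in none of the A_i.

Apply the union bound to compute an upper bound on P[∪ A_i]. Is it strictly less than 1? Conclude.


Union bound: P[∪_{i=1}^{17} A_i] ≤ Σ_i P[A_i] ≤ 17·p = 17·(1/17) = 1.
Numerically: 1 ≈ 1.0000000.
Is 1 < 1? NO.
Since the bound 1 is ≥ 1, the union bound is uninformative here; it does NOT by itself certify existence.

17·p = 1 ≈ 1.0000000; existence NOT certified by the union bound.


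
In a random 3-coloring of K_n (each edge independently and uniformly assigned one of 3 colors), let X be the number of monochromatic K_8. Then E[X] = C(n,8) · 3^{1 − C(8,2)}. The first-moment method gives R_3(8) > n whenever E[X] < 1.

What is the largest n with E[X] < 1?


We need C(n, 8) · 3^{1 − 28} < 1, i.e. C(n, 8) < 3^{28 − 1} = 7625597484987.
Check values of n near the boundary:
  n = 150: C(150, 8) = 5257211409450; 5257211409450 < 7625597484987? YES
  n = 151: C(151, 8) = 5551321138650; 5551321138650 < 7625597484987? YES
  n = 152: C(152, 8) = 5859727868575; 5859727868575 < 7625597484987? YES
  n = 153: C(153, 8) = 6183023199255; 6183023199255 < 7625597484987? YES
  n = 154: C(154, 8) = 6521818990995; 6521818990995 < 7625597484987? YES
  n = 155: C(155, 8) = 6876747915675; 6876747915675 < 7625597484987? YES
  n = 156: C(156, 8) = 7248464019225; 7248464019225 < 7625597484987? YES
  n = 157: C(157, 8) = 7637643295425; 7637643295425 < 7625597484987? NO
  n = 158: C(158, 8) = 8044984271181; 8044984271181 < 7625597484987? NO
  n = 159: C(159, 8) = 8471208603429; 8471208603429 < 7625597484987? NO
The largest n with C(n, 8) < 7625597484987 is n = 156 (where E[X] = 805384891025/847288609443 ≈ 0.9505437). Hence R_3(8) > 156, i.e. R_3(8) ≥ 157.

Largest n = 156; hence R_3(8) > 156.


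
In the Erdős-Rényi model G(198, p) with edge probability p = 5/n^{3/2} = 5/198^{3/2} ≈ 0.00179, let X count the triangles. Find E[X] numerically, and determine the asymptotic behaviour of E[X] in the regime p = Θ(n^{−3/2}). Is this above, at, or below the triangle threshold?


Number of potential triangles: C(198, 3) = 1274196.
Each occurs with probability p³ ≈ (0.00179)³ ≈ 5.77985e-09.
By linearity: E[X] = C(198, 3)·p³ ≈ 1274196 · 5.77985e-09 ≈ 0.007.
Since α = 3/2 > 1, p = c/n^{3/2} = o(1/n) is below the triangle threshold p ~ 1/n. Asymptotically E[X] ~ (c³/6)·n^{3(1−α)} = (5³/6)·n^{-1.5} → 0, so by Markov's inequality G has no triangles w.h.p.

E[X] ≈ 0.007; in regime p = Θ(1/n^{3/2}) E[X] tends to 0 (below the triangle threshold p ~ 1/n).


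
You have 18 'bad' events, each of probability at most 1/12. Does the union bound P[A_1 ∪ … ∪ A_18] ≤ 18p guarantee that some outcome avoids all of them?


Union bound: P[∪_{i=1}^{18} A_i] ≤ Σ_i P[A_i] ≤ 18·p = 18·(1/12) = 3/2.
Numerically: 3/2 ≈ 1.50000.
Is 3/2 < 1? NO.
Since the bound 3/2 is ≥ 1, the union bound is uninformative here; it does NOT by itself certify existence.

18·p = 3/2 ≈ 1.50000; existence NOT certified by the union bound.


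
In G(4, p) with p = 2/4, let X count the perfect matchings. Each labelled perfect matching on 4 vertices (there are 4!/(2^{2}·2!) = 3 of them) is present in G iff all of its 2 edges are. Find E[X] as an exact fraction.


K_4 has 4!/(2^{2}·2!) = 3 labelled perfect matchings.
For each such perfect matching H, let X_H = 1 if all 2 edges of H are present in G. Then P[X_H = 1] = p^{2} = (1/2)^{2} = 1/4.
By linearity: E[X] = Σ_H E[X_H] = 3 · p^{2} = 3 · 1/4 = 3/4.
Numerically: E[X] ≈ 0.75.

E[X] = 3 · (1/2)^{2} = 3/4 ≈ 0.75.


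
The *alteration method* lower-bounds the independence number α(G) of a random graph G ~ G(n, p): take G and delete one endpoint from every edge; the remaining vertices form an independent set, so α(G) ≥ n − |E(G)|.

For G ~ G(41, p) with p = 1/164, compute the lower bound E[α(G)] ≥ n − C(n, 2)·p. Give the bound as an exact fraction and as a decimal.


E[|E(G)|] = C(41, 2)·p = 820 · (1/164) = 5.
E[α(G)] ≥ n − E[|E(G)|] = 41 − 5 = 36.
Numerically: ≈ 36.000.
(This is only a lower bound; the true E[α(G)] may be larger.)

E[α(G)] ≥ 36 ≈ 36.000.


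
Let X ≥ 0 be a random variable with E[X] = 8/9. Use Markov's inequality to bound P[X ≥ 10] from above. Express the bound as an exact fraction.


μ = E[X] = 8/9, a = 10.
Markov: P[X ≥ 10] ≤ μ/a = (8/9)/10 = 4/45.
Numerically: ≈ 0.0889.
(Since a = 10 > μ = 0.8889, the bound 4/45 is < 1 and informative.)

P[X ≥ 10] ≤ 4/45 ≈ 0.0889.


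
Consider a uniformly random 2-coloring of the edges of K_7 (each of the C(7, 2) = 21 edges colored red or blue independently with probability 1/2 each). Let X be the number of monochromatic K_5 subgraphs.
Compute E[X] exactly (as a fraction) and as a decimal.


Let X = Σ_S X_S over the C(7, 5) = 21 subsets S of size 5, where X_S = 1 if the K_5 on S is monochromatic.
For a fixed S, the K_5 on S has C(5, 2) = 10 edges. P[all 10 edges red] = (1/2)^10, and likewise for blue, so P[monochromatic] = 2·(1/2)^10 = 2^{1 − 10} = 1/512.
By linearity: E[X] = C(7, 5) · 2^{1 − 10} = 21 · 1/512 = 21/512.
Numerically: E[X] ≈ 0.04102.

E[X] = C(7,5)·2^(1−C(5,2)) = 21/512 ≈ 0.04102.


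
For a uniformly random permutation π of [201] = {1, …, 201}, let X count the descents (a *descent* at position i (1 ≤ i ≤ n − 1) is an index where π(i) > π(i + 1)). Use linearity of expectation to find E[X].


Write X = Σ X_I over i = 1, …, 200, with X_I the indicator of one descent.
There are 200 indicators.
For each fixed i, the pair (π(i), π(i+1)) is a uniformly random ordered pair of distinct values from {1, …, 201}; by symmetry P[π(i) > π(i+1)] = 1/2.
By linearity: E[X] = 200 · (1/2) = (201 − 1) · (1/2) = 100 ≈ 100.000000.

E[X] = 100 = 100.000000.


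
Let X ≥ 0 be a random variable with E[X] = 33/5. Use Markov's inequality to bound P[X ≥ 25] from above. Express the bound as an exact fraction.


μ = E[X] = 33/5, a = 25.
Markov: P[X ≥ 25] ≤ μ/a = (33/5)/25 = 33/125.
Numerically: ≈ 0.264.
(Since a = 25 > μ = 6.600, the bound 33/125 is < 1 and informative.)

P[X ≥ 25] ≤ 33/125 ≈ 0.264.


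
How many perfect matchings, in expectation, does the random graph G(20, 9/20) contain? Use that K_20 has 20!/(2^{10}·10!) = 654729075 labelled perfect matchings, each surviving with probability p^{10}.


K_20 has 20!/(2^{10}·10!) = 654729075 labelled perfect matchings.
For each such perfect matching H, let X_H = 1 if all 10 edges of H are present in G. Then P[X_H = 1] = p^{10} = (9/20)^{10} = 3486784401/10240000000000.
Summing the indicators: E[X] = Σ_H E[X_H] = 654729075 · p^{10} = 654729075 · 3486784401/10240000000000 = 91315965023646363/409600000000.
Numerically: E[X] ≈ 2.23e+05.

E[X] = 654729075 · (9/20)^{10} = 91315965023646363/409600000000 ≈ 2.23e+05.


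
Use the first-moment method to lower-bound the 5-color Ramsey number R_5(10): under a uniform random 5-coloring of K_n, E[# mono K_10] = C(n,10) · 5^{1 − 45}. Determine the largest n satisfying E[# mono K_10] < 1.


We need C(n, 10) · 5^{1 − 45} < 1, i.e. C(n, 10) < 5^{45 − 1} = 5684341886080801486968994140625.
Check values of n near the boundary:
  n = 5390: C(5390, 10) = 5655833965919099070255434039753; 5655833965919099070255434039753 < 5684341886080801486968994140625? YES
  n = 5391: C(5391, 10) = 5666344714787188828795213697883; 5666344714787188828795213697883 < 5684341886080801486968994140625? YES
  n = 5392: C(5392, 10) = 5676873040158402483252283957448; 5676873040158402483252283957448 < 5684341886080801486968994140625? YES
  n = 5393: C(5393, 10) = 5687418968154238267170642278008; 5687418968154238267170642278008 < 5684341886080801486968994140625? NO
  n = 5394: C(5394, 10) = 5697982524930156243149785372878; 5697982524930156243149785372878 < 5684341886080801486968994140625? NO
The largest n with C(n, 10) < 5684341886080801486968994140625 is n = 5392 (where E[X] = 5676873040158402483252283957448/5684341886080801486968994140625 ≈ 0.99869). Hence R_5(10) > 5392, i.e. R_5(10) ≥ 5393.

Largest n = 5392; hence R_5(10) > 5392.


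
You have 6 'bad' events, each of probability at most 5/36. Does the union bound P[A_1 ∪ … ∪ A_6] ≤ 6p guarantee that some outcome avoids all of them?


Union bound: P[∪_{i=1}^{6} A_i] ≤ Σ_i P[A_i] ≤ 6·p = 6·(5/36) = 5/6.
Numerically: 5/6 ≈ 0.8333.
Is 5/6 < 1? YES.
Since P[∪ A_i] ≤ 5/6 < 1, the complement has P[∩ A_i^c] ≥ 1 − 5/6 = 1/6 > 0, so some outcome avoids every A_i.

6·p = 5/6 ≈ 0.8333; existence CERTIFIED by the union bound.


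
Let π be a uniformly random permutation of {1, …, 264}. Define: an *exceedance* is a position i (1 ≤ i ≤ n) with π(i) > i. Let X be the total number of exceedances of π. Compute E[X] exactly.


Write X = Σ_{i=1}^{264} X_i, where X_i = 1_{π(i) > i}.
For each fixed i, π(i) is uniform over {1, …, 264} (marginal of a uniform permutation), so P[π(i) > i] = (n − i)/n. Summing: Σ_{i=1}^{264} (n − i)/n = (0 + 1 + … + 263)/264 = 264(264 − 1)/(2·264) = (264 − 1)/2.
Hence E[X] = Σ_{i=1}^{264} (264 − i)/264 = 263/2 ≈ 131.5000.

E[X] = 263/2 = 131.5000.


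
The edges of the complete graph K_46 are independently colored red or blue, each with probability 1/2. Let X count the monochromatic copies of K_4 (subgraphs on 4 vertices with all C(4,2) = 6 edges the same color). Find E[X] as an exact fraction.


Let X = Σ_S X_S over the C(46, 4) = 163185 subsets S of size 4, where X_S = 1 if the K_4 on S is monochromatic.
For a fixed S, the K_4 on S has C(4, 2) = 6 edges. P[all 6 edges red] = (1/2)^6, and likewise for blue, so P[monochromatic] = 2·(1/2)^6 = 2^{1 − 6} = 1/32.
By linearity of expectation: E[X] = C(46, 4) · 2^{1 − 6} = 163185 · 1/32 = 163185/32.
Numerically: E[X] ≈ 5099.531250.

E[X] = C(46,4)·2^(1−C(4,2)) = 163185/32 ≈ 5099.531250.


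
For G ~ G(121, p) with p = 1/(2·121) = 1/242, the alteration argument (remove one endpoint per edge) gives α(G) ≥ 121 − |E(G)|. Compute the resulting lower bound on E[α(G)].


E[|E(G)|] = C(121, 2)·p = 7260 · (1/242) = 30.
E[α(G)] ≥ n − E[|E(G)|] = 121 − 30 = 91.
Numerically: ≈ 91.00000.
(This is only a lower bound; the true E[α(G)] may be larger.)

E[α(G)] ≥ 91 ≈ 91.00000.


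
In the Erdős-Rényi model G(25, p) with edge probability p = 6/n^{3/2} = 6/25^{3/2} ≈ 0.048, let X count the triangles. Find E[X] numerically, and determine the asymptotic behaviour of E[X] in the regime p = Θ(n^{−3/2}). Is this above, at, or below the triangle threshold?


Number of potential triangles: C(25, 3) = 2300.
Each occurs with probability p³ ≈ (0.048)³ ≈ 1.1059200e-04.
By linearity: E[X] = C(25, 3)·p³ ≈ 2300 · 1.1059200e-04 ≈ 0.25436.
Since α = 3/2 > 1, p = c/n^{3/2} = o(1/n) is below the triangle threshold p ~ 1/n. Asymptotically E[X] ~ (c³/6)·n^{3(1−α)} = (6³/6)·n^{-1.5} → 0, so by Markov's inequality G has no triangles w.h.p.

E[X] ≈ 0.25436; in regime p = Θ(1/n^{3/2}) E[X] tends to 0 (below the triangle threshold p ~ 1/n).


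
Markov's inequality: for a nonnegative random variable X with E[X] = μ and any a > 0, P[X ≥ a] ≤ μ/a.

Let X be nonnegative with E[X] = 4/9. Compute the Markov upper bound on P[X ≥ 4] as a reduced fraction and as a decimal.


μ = E[X] = 4/9, a = 4.
Markov: P[X ≥ 4] ≤ μ/a = (4/9)/4 = 1/9.
Numerically: ≈ 0.11111.
(Since a = 4 > μ = 0.44444, the bound 1/9 is < 1 and informative.)

P[X ≥ 4] ≤ 1/9 ≈ 0.11111.


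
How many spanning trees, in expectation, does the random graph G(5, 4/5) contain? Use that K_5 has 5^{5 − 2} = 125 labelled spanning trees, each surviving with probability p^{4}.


K_5 has 5^{5 − 2} = 125 labelled spanning trees.
For each such spanning tree H, let X_H = 1 if all 4 edges of H are present in G. Then P[X_H = 1] = p^{4} = (4/5)^{4} = 256/625.
Summing the indicators: E[X] = Σ_H E[X_H] = 125 · p^{4} = 125 · 256/625 = 256/5.
Numerically: E[X] ≈ 51.2.

E[X] = 125 · (4/5)^{4} = 256/5 ≈ 51.2.


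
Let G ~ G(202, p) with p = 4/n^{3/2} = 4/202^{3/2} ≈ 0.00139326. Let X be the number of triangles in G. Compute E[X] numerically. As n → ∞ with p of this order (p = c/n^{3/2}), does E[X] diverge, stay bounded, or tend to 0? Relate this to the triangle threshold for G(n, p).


Number of potential triangles: C(202, 3) = 1353400.
Each occurs with probability p³ ≈ (0.00139326)³ ≈ 2.70457364e-09.
By linearity: E[X] = C(202, 3)·p³ ≈ 1353400 · 2.70457364e-09 ≈ 0.003660.
Since α = 3/2 > 1, p = c/n^{3/2} = o(1/n) is below the triangle threshold p ~ 1/n. Asymptotically E[X] ~ (c³/6)·n^{3(1−α)} = (4³/6)·n^{-1.5} → 0, so by Markov's inequality G has no triangles w.h.p.

E[X] ≈ 0.003660; in regime p = Θ(1/n^{3/2}) E[X] tends to 0 (below the triangle threshold p ~ 1/n).


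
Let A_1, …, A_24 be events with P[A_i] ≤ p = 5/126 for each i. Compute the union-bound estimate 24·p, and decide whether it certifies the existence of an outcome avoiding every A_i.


Union bound: P[∪_{i=1}^{24} A_i] ≤ Σ_i P[A_i] ≤ 24·p = 24·(5/126) = 20/21.
Numerically: 20/21 ≈ 0.9524.
Is 20/21 < 1? YES.
Since P[∪ A_i] ≤ 20/21 < 1, the complement has P[∩ A_i^c] ≥ 1 − 20/21 = 1/21 > 0, so some outcome avoids every A_i.

24·p = 20/21 ≈ 0.9524; existence CERTIFIED by the union bound.


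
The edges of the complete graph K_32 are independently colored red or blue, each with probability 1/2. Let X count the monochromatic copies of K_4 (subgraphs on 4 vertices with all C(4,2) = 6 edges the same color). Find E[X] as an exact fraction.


Let X = Σ_S X_S over the C(32, 4) = 35960 subsets S of size 4, where X_S = 1 if the K_4 on S is monochromatic.
For a fixed S, the K_4 on S has C(4, 2) = 6 edges. P[all 6 edges red] = (1/2)^6, and likewise for blue, so P[monochromatic] = 2·(1/2)^6 = 2^{1 − 6} = 1/32.
Summing: E[X] = C(32, 4) · 2^{1 − 6} = 35960 · 1/32 = 4495/4.
Numerically: E[X] ≈ 1123.750.

E[X] = C(32,4)·2^(1−C(4,2)) = 4495/4 ≈ 1123.750.


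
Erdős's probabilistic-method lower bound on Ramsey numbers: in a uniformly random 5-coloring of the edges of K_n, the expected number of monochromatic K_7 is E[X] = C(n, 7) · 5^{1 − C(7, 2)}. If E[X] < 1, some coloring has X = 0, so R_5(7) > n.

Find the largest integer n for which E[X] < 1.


We need C(n, 7) · 5^{1 − 21} < 1, i.e. C(n, 7) < 5^{21 − 1} = 95367431640625.
Check values of n near the boundary:
  n = 336: C(336, 7) = 90079147136880; 90079147136880 < 95367431640625? YES
  n = 337: C(337, 7) = 91989916924632; 91989916924632 < 95367431640625? YES
  n = 338: C(338, 7) = 93935323022736; 93935323022736 < 95367431640625? YES
  n = 339: C(339, 7) = 95915887062372; 95915887062372 < 95367431640625? NO
The largest n with C(n, 7) < 95367431640625 is n = 338 (where E[X] = 93935323022736/95367431640625 ≈ 0.984983). Hence R_5(7) > 338, i.e. R_5(7) ≥ 339.

Largest n = 338; hence R_5(7) > 338.


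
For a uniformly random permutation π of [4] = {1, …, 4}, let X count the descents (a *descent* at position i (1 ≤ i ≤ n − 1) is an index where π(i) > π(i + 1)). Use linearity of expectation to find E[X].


Write X = Σ X_I over i = 1, …, 3, with X_I the indicator of one descent.
There are 3 indicators.
For each fixed i, the pair (π(i), π(i+1)) is a uniformly random ordered pair of distinct values from {1, …, 4}; by symmetry P[π(i) > π(i+1)] = 1/2.
By linearity: E[X] = 3 · (1/2) = (4 − 1) · (1/2) = 3/2 ≈ 1.500.

E[X] = 3/2 = 1.500.


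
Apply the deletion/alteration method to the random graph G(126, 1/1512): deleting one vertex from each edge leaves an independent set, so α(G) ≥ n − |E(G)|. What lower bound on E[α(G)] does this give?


E[|E(G)|] = C(126, 2)·p = 7875 · (1/1512) = 125/24.
E[α(G)] ≥ n − E[|E(G)|] = 126 − 125/24 = 2899/24.
Numerically: ≈ 120.79167.
(This is only a lower bound; the true E[α(G)] may be larger.)

E[α(G)] ≥ 2899/24 ≈ 120.79167.


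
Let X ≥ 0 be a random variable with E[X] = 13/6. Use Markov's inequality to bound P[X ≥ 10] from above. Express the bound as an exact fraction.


μ = E[X] = 13/6, a = 10.
Markov: P[X ≥ 10] ≤ μ/a = (13/6)/10 = 13/60.
Numerically: ≈ 0.2167.
(Since a = 10 > μ = 2.1667, the bound 13/60 is < 1 and informative.)

P[X ≥ 10] ≤ 13/60 ≈ 0.2167.


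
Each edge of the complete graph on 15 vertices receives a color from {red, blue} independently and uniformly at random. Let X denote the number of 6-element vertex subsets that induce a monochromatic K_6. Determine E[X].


Let X = Σ_S X_S over the C(15, 6) = 5005 subsets S of size 6, where X_S = 1 if the K_6 on S is monochromatic.
For a fixed S, the K_6 on S has C(6, 2) = 15 edges. P[all 15 edges red] = (1/2)^15, and likewise for blue, so P[monochromatic] = 2·(1/2)^15 = 2^{1 − 15} = 1/16384.
By linearity: E[X] = C(15, 6) · 2^{1 − 15} = 5005 · 1/16384 = 5005/16384.
Numerically: E[X] ≈ 0.305.

E[X] = C(15,6)·2^(1−C(6,2)) = 5005/16384 ≈ 0.305.


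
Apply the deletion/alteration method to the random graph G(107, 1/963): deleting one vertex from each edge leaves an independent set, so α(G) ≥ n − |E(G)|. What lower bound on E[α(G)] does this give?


E[|E(G)|] = C(107, 2)·p = 5671 · (1/963) = 53/9.
E[α(G)] ≥ n − E[|E(G)|] = 107 − 53/9 = 910/9.
Numerically: ≈ 101.1111.
(This is only a lower bound; the true E[α(G)] may be larger.)

E[α(G)] ≥ 910/9 ≈ 101.1111.


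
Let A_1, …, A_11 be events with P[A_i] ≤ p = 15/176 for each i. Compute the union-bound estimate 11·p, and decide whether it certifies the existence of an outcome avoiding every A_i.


Union bound: P[∪_{i=1}^{11} A_i] ≤ Σ_i P[A_i] ≤ 11·p = 11·(15/176) = 15/16.
Numerically: 15/16 ≈ 0.9375.
Is 15/16 < 1? YES.
Since P[∪ A_i] ≤ 15/16 < 1, the complement has P[∩ A_i^c] ≥ 1 − 15/16 = 1/16 > 0, so some outcome avoids every A_i.

11·p = 15/16 ≈ 0.9375; existence CERTIFIED by the union bound.


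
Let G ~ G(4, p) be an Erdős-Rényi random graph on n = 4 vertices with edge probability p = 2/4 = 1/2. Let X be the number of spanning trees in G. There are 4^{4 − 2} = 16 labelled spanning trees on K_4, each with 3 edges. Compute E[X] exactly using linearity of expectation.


K_4 has 4^{4 − 2} = 16 labelled spanning trees.
For each such spanning tree H, let X_H = 1 if all 3 edges of H are present in G. Then P[X_H = 1] = p^{3} = (1/2)^{3} = 1/8.
By linearity of expectation: E[X] = Σ_H E[X_H] = 16 · p^{3} = 16 · 1/8 = 2.
Numerically: E[X] ≈ 2.

E[X] = 16 · (1/2)^{3} = 2 ≈ 2.


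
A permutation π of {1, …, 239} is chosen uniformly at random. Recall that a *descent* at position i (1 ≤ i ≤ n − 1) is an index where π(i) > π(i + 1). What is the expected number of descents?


Write X = Σ X_I over i = 1, …, 238, with X_I the indicator of one descent.
There are 238 indicators.
For each fixed i, the pair (π(i), π(i+1)) is a uniformly random ordered pair of distinct values from {1, …, 239}; by symmetry P[π(i) > π(i+1)] = 1/2.
By linearity: E[X] = 238 · (1/2) = (239 − 1) · (1/2) = 119 ≈ 119.000000.

E[X] = 119 = 119.000000.


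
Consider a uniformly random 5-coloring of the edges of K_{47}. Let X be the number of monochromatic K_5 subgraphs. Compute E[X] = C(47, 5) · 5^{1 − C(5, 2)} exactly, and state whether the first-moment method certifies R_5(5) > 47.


E[X] = C(47, 5) · 5^{1 − 10} = 1533939 · 5^{−9} = 1533939/1953125.
As a reduced fraction: E[X] = 1533939/1953125 ≈ 0.7854.
Is E[X] < 1? YES.
Since E[X] < 1, there exists a 5-coloring of K_{47} with no monochromatic K_5; hence R_5(5) > 47.

E[X] = 1533939/1953125 ≈ 0.7854; E[X] < 1, so R_5(5) > 47.


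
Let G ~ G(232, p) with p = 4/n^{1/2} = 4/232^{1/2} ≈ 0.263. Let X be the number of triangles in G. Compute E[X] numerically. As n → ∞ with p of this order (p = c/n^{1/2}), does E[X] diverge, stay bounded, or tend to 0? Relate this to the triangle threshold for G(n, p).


Number of potential triangles: C(232, 3) = 2054360.
Each occurs with probability p³ ≈ (0.263)³ ≈ 1.81112e-02.
By linearity: E[X] = C(232, 3)·p³ ≈ 2054360 · 1.81112e-02 ≈ 37206.991.
Since α = 1/2 < 1, p = c/n^{1/2} ≫ 1/n is above the triangle threshold p ~ 1/n. Asymptotically E[X] ~ (c³/6)·n^{3(1−α)} = (4³/6)·n^{1.5} → ∞; triangles are abundant w.h.p.

E[X] ≈ 37206.991; in regime p = Θ(1/n^{1/2}) E[X] diverges (above the triangle threshold p ~ 1/n).


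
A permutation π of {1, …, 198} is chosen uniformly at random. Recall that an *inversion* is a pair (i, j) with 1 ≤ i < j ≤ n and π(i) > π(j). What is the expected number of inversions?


Write X = Σ X_I over the C(198, 2) = 19503 pairs i < j, with X_I the indicator of one inversion.
There are 19503 indicators.
For each fixed pair i < j, the values π(i) and π(j) are two distinct elements of {1, …, 198} in uniformly random order; by symmetry P[π(i) > π(j)] = 1/2.
By linearity: E[X] = 19503 · (1/2) = C(198, 2) · (1/2) = 19503/2 = 19503/2 ≈ 9751.500.

E[X] = 19503/2 = 9751.500.


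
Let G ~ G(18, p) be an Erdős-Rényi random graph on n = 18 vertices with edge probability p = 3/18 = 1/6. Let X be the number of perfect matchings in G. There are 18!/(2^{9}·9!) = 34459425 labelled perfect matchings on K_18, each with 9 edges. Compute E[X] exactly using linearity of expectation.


K_18 has 18!/(2^{9}·9!) = 34459425 labelled perfect matchings.
For each such perfect matching H, let X_H = 1 if all 9 edges of H are present in G. Then P[X_H = 1] = p^{9} = (1/6)^{9} = 1/10077696.
Summing the indicators: E[X] = Σ_H E[X_H] = 34459425 · p^{9} = 34459425 · 1/10077696 = 425425/124416.
Numerically: E[X] ≈ 3.42.

E[X] = 34459425 · (1/6)^{9} = 425425/124416 ≈ 3.42.


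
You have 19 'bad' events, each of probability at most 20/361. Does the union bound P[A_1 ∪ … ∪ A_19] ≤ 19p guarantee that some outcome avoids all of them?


Union bound: P[∪_{i=1}^{19} A_i] ≤ Σ_i P[A_i] ≤ 19·p = 19·(20/361) = 20/19.
Numerically: 20/19 ≈ 1.0526316.
Is 20/19 < 1? NO.
Since the bound 20/19 is ≥ 1, the union bound is uninformative here; it does NOT by itself certify existence.

19·p = 20/19 ≈ 1.0526316; existence NOT certified by the union bound.


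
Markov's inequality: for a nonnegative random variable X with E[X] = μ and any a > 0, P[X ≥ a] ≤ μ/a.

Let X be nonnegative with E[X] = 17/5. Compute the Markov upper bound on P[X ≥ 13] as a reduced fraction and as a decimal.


μ = E[X] = 17/5, a = 13.
Markov: P[X ≥ 13] ≤ μ/a = (17/5)/13 = 17/65.
Numerically: ≈ 0.261538.
(Since a = 13 > μ = 3.400000, the bound 17/65 is < 1 and informative.)

P[X ≥ 13] ≤ 17/65 ≈ 0.261538.


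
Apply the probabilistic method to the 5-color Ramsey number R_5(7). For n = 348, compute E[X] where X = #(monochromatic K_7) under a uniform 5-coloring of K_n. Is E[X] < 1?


E[X] = C(348, 7) · 5^{1 − 21} = 115412286408552 · 5^{−20} = 115412286408552/95367431640625.
As a reduced fraction: E[X] = 115412286408552/95367431640625 ≈ 1.210186.
Is E[X] < 1? NO.
Since E[X] ≥ 1, the first-moment bound is inconclusive at n = 348; it does NOT by itself certify R_5(7) > 348.

E[X] = 115412286408552/95367431640625 ≈ 1.210186; E[X] ≥ 1; first-moment method inconclusive here.


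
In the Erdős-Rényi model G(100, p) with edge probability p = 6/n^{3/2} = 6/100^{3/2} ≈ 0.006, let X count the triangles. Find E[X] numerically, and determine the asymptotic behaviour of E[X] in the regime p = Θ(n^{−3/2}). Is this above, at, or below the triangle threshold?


Number of potential triangles: C(100, 3) = 161700.
Each occurs with probability p³ ≈ (0.006)³ ≈ 2.1600000e-07.
By linearity: E[X] = C(100, 3)·p³ ≈ 161700 · 2.1600000e-07 ≈ 0.03493.
Since α = 3/2 > 1, p = c/n^{3/2} = o(1/n) is below the triangle threshold p ~ 1/n. Asymptotically E[X] ~ (c³/6)·n^{3(1−α)} = (6³/6)·n^{-1.5} → 0, so by Markov's inequality G has no triangles w.h.p.

E[X] ≈ 0.03493; in regime p = Θ(1/n^{3/2}) E[X] tends to 0 (below the triangle threshold p ~ 1/n).


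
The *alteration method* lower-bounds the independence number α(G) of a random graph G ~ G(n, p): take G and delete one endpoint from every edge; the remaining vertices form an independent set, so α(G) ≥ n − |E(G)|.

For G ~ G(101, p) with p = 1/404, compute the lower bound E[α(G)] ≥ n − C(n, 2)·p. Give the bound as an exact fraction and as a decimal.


E[|E(G)|] = C(101, 2)·p = 5050 · (1/404) = 25/2.
E[α(G)] ≥ n − E[|E(G)|] = 101 − 25/2 = 177/2.
Numerically: ≈ 88.5000.
(This is only a lower bound; the true E[α(G)] may be larger.)

E[α(G)] ≥ 177/2 ≈ 88.5000.


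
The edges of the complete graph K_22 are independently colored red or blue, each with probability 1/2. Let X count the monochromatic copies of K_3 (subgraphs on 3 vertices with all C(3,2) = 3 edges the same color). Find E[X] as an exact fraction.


Let X = Σ_S X_S over the C(22, 3) = 1540 subsets S of size 3, where X_S = 1 if the K_3 on S is monochromatic.
For a fixed S, the K_3 on S has C(3, 2) = 3 edges. P[all 3 edges red] = (1/2)^3, and likewise for blue, so P[monochromatic] = 2·(1/2)^3 = 2^{1 − 3} = 1/4.
By linearity of expectation: E[X] = C(22, 3) · 2^{1 − 3} = 1540 · 1/4 = 385.
Numerically: E[X] ≈ 385.0000.

E[X] = C(22,3)·2^(1−C(3,2)) = 385 ≈ 385.0000.


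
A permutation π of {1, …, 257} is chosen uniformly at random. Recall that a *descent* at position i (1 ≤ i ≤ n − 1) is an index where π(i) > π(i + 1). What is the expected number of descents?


Write X = Σ X_I over i = 1, …, 256, with X_I the indicator of one descent.
There are 256 indicators.
For each fixed i, the pair (π(i), π(i+1)) is a uniformly random ordered pair of distinct values from {1, …, 257}; by symmetry P[π(i) > π(i+1)] = 1/2.
By linearity: E[X] = 256 · (1/2) = (257 − 1) · (1/2) = 128 ≈ 128.000000.

E[X] = 128 = 128.000000.


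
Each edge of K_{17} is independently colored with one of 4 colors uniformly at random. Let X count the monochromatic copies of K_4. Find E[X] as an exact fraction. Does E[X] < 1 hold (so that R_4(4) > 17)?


E[X] = C(17, 4) · 4^{1 − 6} = 2380 · 4^{−5} = 2380/1024.
As a reduced fraction: E[X] = 595/256 ≈ 2.324219.
Is E[X] < 1? NO.
Since E[X] ≥ 1, the first-moment bound is inconclusive at n = 17; it does NOT by itself certify R_4(4) > 17.

E[X] = 595/256 ≈ 2.324219; E[X] ≥ 1; first-moment method inconclusive here.


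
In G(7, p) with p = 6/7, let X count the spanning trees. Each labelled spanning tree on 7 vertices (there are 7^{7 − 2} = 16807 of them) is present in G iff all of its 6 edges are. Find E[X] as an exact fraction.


K_7 has 7^{7 − 2} = 16807 labelled spanning trees.
For each such spanning tree H, let X_H = 1 if all 6 edges of H are present in G. Then P[X_H = 1] = p^{6} = (6/7)^{6} = 46656/117649.
Summing the indicators: E[X] = Σ_H E[X_H] = 16807 · p^{6} = 16807 · 46656/117649 = 46656/7.
Numerically: E[X] ≈ 6665.

E[X] = 16807 · (6/7)^{6} = 46656/7 ≈ 6665.


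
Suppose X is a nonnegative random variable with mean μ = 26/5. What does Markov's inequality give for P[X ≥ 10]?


μ = E[X] = 26/5, a = 10.
Markov: P[X ≥ 10] ≤ μ/a = (26/5)/10 = 13/25.
Numerically: ≈ 0.520000.
(Since a = 10 > μ = 5.200000, the bound 13/25 is < 1 and informative.)

P[X ≥ 10] ≤ 13/25 ≈ 0.520000.


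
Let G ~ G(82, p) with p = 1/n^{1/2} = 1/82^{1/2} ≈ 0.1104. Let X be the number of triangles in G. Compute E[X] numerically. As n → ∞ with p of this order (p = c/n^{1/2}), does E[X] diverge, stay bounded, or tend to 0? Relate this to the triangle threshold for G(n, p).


Number of potential triangles: C(82, 3) = 88560.
Each occurs with probability p³ ≈ (0.1104)³ ≈ 1.346726e-03.
By linearity: E[X] = C(82, 3)·p³ ≈ 88560 · 1.346726e-03 ≈ 119.2660.
Since α = 1/2 < 1, p = c/n^{1/2} ≫ 1/n is above the triangle threshold p ~ 1/n. Asymptotically E[X] ~ (c³/6)·n^{3(1−α)} = (1³/6)·n^{1.5} → ∞; triangles are abundant w.h.p.

E[X] ≈ 119.2660; in regime p = Θ(1/n^{1/2}) E[X] diverges (above the triangle threshold p ~ 1/n).


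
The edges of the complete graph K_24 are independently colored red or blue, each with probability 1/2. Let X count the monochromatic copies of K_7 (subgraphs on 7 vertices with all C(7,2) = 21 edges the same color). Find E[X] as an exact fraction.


Let X = Σ_S X_S over the C(24, 7) = 346104 subsets S of size 7, where X_S = 1 if the K_7 on S is monochromatic.
For a fixed S, the K_7 on S has C(7, 2) = 21 edges. P[all 21 edges red] = (1/2)^21, and likewise for blue, so P[monochromatic] = 2·(1/2)^21 = 2^{1 − 21} = 1/1048576.
By linearity of expectation: E[X] = C(24, 7) · 2^{1 − 21} = 346104 · 1/1048576 = 43263/131072.
Numerically: E[X] ≈ 0.330.

E[X] = C(24,7)·2^(1−C(7,2)) = 43263/131072 ≈ 0.330.


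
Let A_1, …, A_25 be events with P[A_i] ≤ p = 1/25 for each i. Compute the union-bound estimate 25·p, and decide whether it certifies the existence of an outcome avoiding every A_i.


Union bound: P[∪_{i=1}^{25} A_i] ≤ Σ_i P[A_i] ≤ 25·p = 25·(1/25) = 1.
Numerically: 1 ≈ 1.0000000.
Is 1 < 1? NO.
Since the bound 1 is ≥ 1, the union bound is uninformative here; it does NOT by itself certify existence.

25·p = 1 ≈ 1.0000000; existence NOT certified by the union bound.


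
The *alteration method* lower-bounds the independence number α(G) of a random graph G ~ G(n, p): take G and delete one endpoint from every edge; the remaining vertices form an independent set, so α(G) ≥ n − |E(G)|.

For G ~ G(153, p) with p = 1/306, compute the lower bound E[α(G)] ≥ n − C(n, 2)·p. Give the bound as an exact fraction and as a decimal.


E[|E(G)|] = C(153, 2)·p = 11628 · (1/306) = 38.
E[α(G)] ≥ n − E[|E(G)|] = 153 − 38 = 115.
Numerically: ≈ 115.00000.
(This is only a lower bound; the true E[α(G)] may be larger.)

E[α(G)] ≥ 115 ≈ 115.00000.


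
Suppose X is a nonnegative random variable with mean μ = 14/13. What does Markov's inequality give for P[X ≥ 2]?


μ = E[X] = 14/13, a = 2.
Markov: P[X ≥ 2] ≤ μ/a = (14/13)/2 = 7/13.
Numerically: ≈ 0.538462.
(Since a = 2 > μ = 1.076923, the bound 7/13 is < 1 and informative.)

P[X ≥ 2] ≤ 7/13 ≈ 0.538462.


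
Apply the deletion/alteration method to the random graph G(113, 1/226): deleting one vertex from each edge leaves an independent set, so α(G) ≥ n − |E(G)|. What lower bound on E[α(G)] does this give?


E[|E(G)|] = C(113, 2)·p = 6328 · (1/226) = 28.
E[α(G)] ≥ n − E[|E(G)|] = 113 − 28 = 85.
Numerically: ≈ 85.000.
(This is only a lower bound; the true E[α(G)] may be larger.)

E[α(G)] ≥ 85 ≈ 85.000.


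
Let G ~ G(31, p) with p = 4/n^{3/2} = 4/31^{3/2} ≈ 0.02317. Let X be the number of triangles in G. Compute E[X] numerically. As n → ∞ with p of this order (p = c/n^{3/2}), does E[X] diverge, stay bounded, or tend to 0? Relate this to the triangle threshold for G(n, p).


Number of potential triangles: C(31, 3) = 4495.
Each occurs with probability p³ ≈ (0.02317)³ ≈ 1.244665e-05.
By linearity: E[X] = C(31, 3)·p³ ≈ 4495 · 1.244665e-05 ≈ 0.0559.
Since α = 3/2 > 1, p = c/n^{3/2} = o(1/n) is below the triangle threshold p ~ 1/n. Asymptotically E[X] ~ (c³/6)·n^{3(1−α)} = (4³/6)·n^{-1.5} → 0, so by Markov's inequality G has no triangles w.h.p.

E[X] ≈ 0.0559; in regime p = Θ(1/n^{3/2}) E[X] tends to 0 (below the triangle threshold p ~ 1/n).


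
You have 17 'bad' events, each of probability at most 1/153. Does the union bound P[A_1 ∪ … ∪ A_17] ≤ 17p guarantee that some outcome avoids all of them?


Union bound: P[∪_{i=1}^{17} A_i] ≤ Σ_i P[A_i] ≤ 17·p = 17·(1/153) = 1/9.
Numerically: 1/9 ≈ 0.1111111.
Is 1/9 < 1? YES.
Since P[∪ A_i] ≤ 1/9 < 1, the complement has P[∩ A_i^c] ≥ 1 − 1/9 = 8/9 > 0, so some outcome avoids every A_i.

17·p = 1/9 ≈ 0.1111111; existence CERTIFIED by the union bound.


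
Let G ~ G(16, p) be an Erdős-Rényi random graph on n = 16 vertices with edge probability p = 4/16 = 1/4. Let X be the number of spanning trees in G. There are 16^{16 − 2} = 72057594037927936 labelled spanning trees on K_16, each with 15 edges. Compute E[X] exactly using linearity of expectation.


K_16 has 16^{16 − 2} = 72057594037927936 labelled spanning trees.
For each such spanning tree H, let X_H = 1 if all 15 edges of H are present in G. Then P[X_H = 1] = p^{15} = (1/4)^{15} = 1/1073741824.
By linearity of expectation: E[X] = Σ_H E[X_H] = 72057594037927936 · p^{15} = 72057594037927936 · 1/1073741824 = 67108864.
Numerically: E[X] ≈ 6.71089e+07.

E[X] = 72057594037927936 · (1/4)^{15} = 67108864 ≈ 6.71089e+07.


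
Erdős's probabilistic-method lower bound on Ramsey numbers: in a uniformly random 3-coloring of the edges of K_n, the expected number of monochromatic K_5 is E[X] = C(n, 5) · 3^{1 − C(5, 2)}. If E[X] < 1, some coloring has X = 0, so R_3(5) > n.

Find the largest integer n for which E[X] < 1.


We need C(n, 5) · 3^{1 − 10} < 1, i.e. C(n, 5) < 3^{10 − 1} = 19683.
Check values of n near the boundary:
  n = 16: C(16, 5) = 4368; 4368 < 19683? YES
  n = 17: C(17, 5) = 6188; 6188 < 19683? YES
  n = 18: C(18, 5) = 8568; 8568 < 19683? YES
  n = 19: C(19, 5) = 11628; 11628 < 19683? YES
  n = 20: C(20, 5) = 15504; 15504 < 19683? YES
  n = 21: C(21, 5) = 20349; 20349 < 19683? NO
  n = 22: C(22, 5) = 26334; 26334 < 19683? NO
The largest n with C(n, 5) < 19683 is n = 20 (where E[X] = 5168/6561 ≈ 0.78768). Hence R_3(5) > 20, i.e. R_3(5) ≥ 21.

Largest n = 20; hence R_3(5) > 20.


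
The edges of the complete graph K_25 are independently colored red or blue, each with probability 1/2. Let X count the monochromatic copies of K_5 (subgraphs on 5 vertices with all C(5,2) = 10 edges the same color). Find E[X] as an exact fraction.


Let X = Σ_S X_S over the C(25, 5) = 53130 subsets S of size 5, where X_S = 1 if the K_5 on S is monochromatic.
For a fixed S, the K_5 on S has C(5, 2) = 10 edges. P[all 10 edges red] = (1/2)^10, and likewise for blue, so P[monochromatic] = 2·(1/2)^10 = 2^{1 − 10} = 1/512.
By linearity of expectation: E[X] = C(25, 5) · 2^{1 − 10} = 53130 · 1/512 = 26565/256.
Numerically: E[X] ≈ 103.76953.

E[X] = C(25,5)·2^(1−C(5,2)) = 26565/256 ≈ 103.76953.


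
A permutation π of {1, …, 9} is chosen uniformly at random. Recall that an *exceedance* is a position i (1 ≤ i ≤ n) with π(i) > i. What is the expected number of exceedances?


Write X = Σ_{i=1}^{9} X_i, where X_i = 1_{π(i) > i}.
For each fixed i, π(i) is uniform over {1, …, 9} (marginal of a uniform permutation), so P[π(i) > i] = (n − i)/n. Summing: Σ_{i=1}^{9} (n − i)/n = (0 + 1 + … + 8)/9 = 9(9 − 1)/(2·9) = (9 − 1)/2.
Hence E[X] = Σ_{i=1}^{9} (9 − i)/9 = 4 ≈ 4.000000.

E[X] = 4 = 4.000000.


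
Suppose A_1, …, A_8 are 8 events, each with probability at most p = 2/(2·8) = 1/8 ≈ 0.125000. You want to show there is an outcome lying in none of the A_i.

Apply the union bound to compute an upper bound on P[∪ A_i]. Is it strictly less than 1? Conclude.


Union bound: P[∪_{i=1}^{8} A_i] ≤ Σ_i P[A_i] ≤ 8·p = 8·(1/8) = 1.
Numerically: 1 ≈ 1.000000.
Is 1 < 1? NO.
Since the bound 1 is ≥ 1, the union bound is uninformative here; it does NOT by itself certify existence.

8·p = 1 ≈ 1.000000; existence NOT certified by the union bound.


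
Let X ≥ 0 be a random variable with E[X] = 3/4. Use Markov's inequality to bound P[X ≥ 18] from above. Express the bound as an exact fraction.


μ = E[X] = 3/4, a = 18.
Markov: P[X ≥ 18] ≤ μ/a = (3/4)/18 = 1/24.
Numerically: ≈ 0.04167.
(Since a = 18 > μ = 0.75000, the bound 1/24 is < 1 and informative.)

P[X ≥ 18] ≤ 1/24 ≈ 0.04167.


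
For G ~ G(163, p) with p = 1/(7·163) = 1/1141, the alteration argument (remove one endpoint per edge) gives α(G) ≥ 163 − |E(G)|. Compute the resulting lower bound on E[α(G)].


E[|E(G)|] = C(163, 2)·p = 13203 · (1/1141) = 81/7.
E[α(G)] ≥ n − E[|E(G)|] = 163 − 81/7 = 1060/7.
Numerically: ≈ 151.42857.
(This is only a lower bound; the true E[α(G)] may be larger.)

E[α(G)] ≥ 1060/7 ≈ 151.42857.


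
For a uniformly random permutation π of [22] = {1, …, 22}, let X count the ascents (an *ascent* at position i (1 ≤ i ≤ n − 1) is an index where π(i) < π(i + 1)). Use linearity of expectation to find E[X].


Write X = Σ X_I over i = 1, …, 21, with X_I the indicator of one ascent.
There are 21 indicators.
For each fixed i, the pair (π(i), π(i+1)) is a uniformly random ordered pair of distinct values from {1, …, 22}; by symmetry P[π(i) < π(i+1)] = 1/2.
By linearity: E[X] = 21 · (1/2) = (22 − 1) · (1/2) = 21/2 ≈ 10.500000.

E[X] = 21/2 = 10.500000.


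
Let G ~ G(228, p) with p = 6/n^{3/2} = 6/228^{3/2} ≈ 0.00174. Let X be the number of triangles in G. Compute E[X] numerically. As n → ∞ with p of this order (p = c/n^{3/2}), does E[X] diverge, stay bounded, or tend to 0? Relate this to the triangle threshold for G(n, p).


Number of potential triangles: C(228, 3) = 1949476.
Each occurs with probability p³ ≈ (0.00174)³ ≈ 5.29355e-09.
By linearity: E[X] = C(228, 3)·p³ ≈ 1949476 · 5.29355e-09 ≈ 0.010.
Since α = 3/2 > 1, p = c/n^{3/2} = o(1/n) is below the triangle threshold p ~ 1/n. Asymptotically E[X] ~ (c³/6)·n^{3(1−α)} = (6³/6)·n^{-1.5} → 0, so by Markov's inequality G has no triangles w.h.p.

E[X] ≈ 0.010; in regime p = Θ(1/n^{3/2}) E[X] tends to 0 (below the triangle threshold p ~ 1/n).


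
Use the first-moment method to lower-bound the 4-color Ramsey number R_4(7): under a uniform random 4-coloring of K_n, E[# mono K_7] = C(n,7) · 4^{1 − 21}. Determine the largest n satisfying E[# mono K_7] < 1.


We need C(n, 7) · 4^{1 − 21} < 1, i.e. C(n, 7) < 4^{21 − 1} = 1099511627776.
Check values of n near the boundary:
  n = 175: C(175, 7) = 883208107275; 883208107275 < 1099511627776? YES
  n = 176: C(176, 7) = 919790691600; 919790691600 < 1099511627776? YES
  n = 177: C(177, 7) = 957664425960; 957664425960 < 1099511627776? YES
  n = 178: C(178, 7) = 996867063280; 996867063280 < 1099511627776? YES
  n = 179: C(179, 7) = 1037437234460; 1037437234460 < 1099511627776? YES
  n = 180: C(180, 7) = 1079414463600; 1079414463600 < 1099511627776? YES
  n = 181: C(181, 7) = 1122839183400; 1122839183400 < 1099511627776? NO
The largest n with C(n, 7) < 1099511627776 is n = 180 (where E[X] = 67463403975/68719476736 ≈ 0.9817217). Hence R_4(7) > 180, i.e. R_4(7) ≥ 181.

Largest n = 180; hence R_4(7) > 180.


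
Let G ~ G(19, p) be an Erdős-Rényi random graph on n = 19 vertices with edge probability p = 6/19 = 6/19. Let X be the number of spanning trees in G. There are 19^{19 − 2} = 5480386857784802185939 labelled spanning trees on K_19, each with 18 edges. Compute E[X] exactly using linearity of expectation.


K_19 has 19^{19 − 2} = 5480386857784802185939 labelled spanning trees.
For each such spanning tree H, let X_H = 1 if all 18 edges of H are present in G. Then P[X_H = 1] = p^{18} = (6/19)^{18} = 101559956668416/104127350297911241532841.
By linearity: E[X] = Σ_H E[X_H] = 5480386857784802185939 · p^{18} = 5480386857784802185939 · 101559956668416/104127350297911241532841 = 101559956668416/19.
Numerically: E[X] ≈ 5.345e+12.

E[X] = 5480386857784802185939 · (6/19)^{18} = 101559956668416/19 ≈ 5.345e+12.


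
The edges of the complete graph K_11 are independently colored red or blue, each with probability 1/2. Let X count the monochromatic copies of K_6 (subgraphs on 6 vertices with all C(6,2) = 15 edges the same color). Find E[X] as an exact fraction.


Let X = Σ_S X_S over the C(11, 6) = 462 subsets S of size 6, where X_S = 1 if the K_6 on S is monochromatic.
For a fixed S, the K_6 on S has C(6, 2) = 15 edges. P[all 15 edges red] = (1/2)^15, and likewise for blue, so P[monochromatic] = 2·(1/2)^15 = 2^{1 − 15} = 1/16384.
Summing: E[X] = C(11, 6) · 2^{1 − 15} = 462 · 1/16384 = 231/8192.
Numerically: E[X] ≈ 0.028198.

E[X] = C(11,6)·2^(1−C(6,2)) = 231/8192 ≈ 0.028198.
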